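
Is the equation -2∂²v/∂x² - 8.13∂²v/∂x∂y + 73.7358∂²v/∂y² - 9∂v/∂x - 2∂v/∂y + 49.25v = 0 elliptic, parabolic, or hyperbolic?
Computing B² - 4AC with A = -2, B = -8.13, C = 73.7358: discriminant = 655.9833 (positive). Answer: hyperbolic.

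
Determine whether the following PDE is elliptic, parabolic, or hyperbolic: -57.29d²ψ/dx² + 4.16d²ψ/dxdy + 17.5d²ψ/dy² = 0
Coefficients: A = -57.29, B = 4.16, C = 17.5. B² - 4AC = 4027.6056, which is positive, so the equation is hyperbolic.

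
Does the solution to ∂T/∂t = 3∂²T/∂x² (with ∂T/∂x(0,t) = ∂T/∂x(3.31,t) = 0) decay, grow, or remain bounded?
T → constant (steady state). Heat is conserved (no flux at boundaries); solution approaches the spatial average.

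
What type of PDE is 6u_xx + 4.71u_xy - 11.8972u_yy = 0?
With A = 6, B = 4.71, C = -11.8972, the discriminant is 307.7169. This is a hyperbolic PDE.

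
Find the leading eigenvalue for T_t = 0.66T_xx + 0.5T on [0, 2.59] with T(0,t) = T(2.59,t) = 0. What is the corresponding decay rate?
Eigenvalues: λₙ = 0.66n²π²/2.59² - 0.5.
First three modes:
  n=1: λ₁ = 0.66π²/2.59² - 0.5 ≈ 0.471
  n=2: λ₂ = 2.64π²/2.59² - 0.5 ≈ 3.384
  n=3: λ₃ = 5.94π²/2.59² - 0.5 ≈ 8.24
Since 0.66π²/2.59² ≈ 0.971 > 0.5, all λₙ > 0.
The n=1 mode decays slowest → dominates as t → ∞.
Asymptotic: T ~ c₁ sin(πx/2.59) e^{-λ₁t} with decay rate λ₁ ≈ 0.471.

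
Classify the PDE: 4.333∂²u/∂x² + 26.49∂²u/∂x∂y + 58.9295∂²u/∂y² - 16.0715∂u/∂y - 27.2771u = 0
A = 4.333, B = 26.49, C = 58.9295. Discriminant B² - 4AC = -319.645994. Since -319.645994 < 0, elliptic.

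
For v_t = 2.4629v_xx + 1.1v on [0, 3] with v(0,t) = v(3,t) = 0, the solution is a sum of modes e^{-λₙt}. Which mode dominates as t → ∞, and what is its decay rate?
Eigenvalues: λₙ = 2.4629n²π²/3² - 1.1.
First three modes:
  n=1: λ₁ = 2.4629π²/3² - 1.1 ≈ 1.601
  n=2: λ₂ = 9.8516π²/3² - 1.1 ≈ 9.703
  n=3: λ₃ = 22.1661π²/3² - 1.1 ≈ 23.208
Since 2.4629π²/3² ≈ 2.701 > 1.1, all λₙ > 0.
The n=1 mode decays slowest → dominates as t → ∞.
Asymptotic: v ~ c₁ sin(πx/3) e^{-λ₁t} with decay rate λ₁ ≈ 1.601.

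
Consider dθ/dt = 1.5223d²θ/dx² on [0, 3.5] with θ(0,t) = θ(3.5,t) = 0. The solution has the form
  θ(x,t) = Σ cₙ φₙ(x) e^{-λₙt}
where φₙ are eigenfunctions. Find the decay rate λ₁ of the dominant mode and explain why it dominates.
Eigenvalues: λₙ = 1.5223n²π²/3.5².
First three modes:
  n=1: λ₁ = 1.5223π²/3.5² ≈ 1.226
  n=2: λ₂ = 6.0892π²/3.5² ≈ 4.906 (4× faster decay)
  n=3: λ₃ = 13.7007π²/3.5² ≈ 11.038 (9× faster decay)
As t → ∞, higher modes decay exponentially faster. The n=1 mode dominates: θ ~ c₁ sin(πx/3.5) e^{-λ₁t}.
Decay rate: λ₁ = 1.5223π²/3.5² ≈ 1.226.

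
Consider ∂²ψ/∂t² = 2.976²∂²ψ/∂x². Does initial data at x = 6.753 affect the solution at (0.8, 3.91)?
Yes. The domain of dependence is [-10.83616, 12.43616], and 6.753 ∈ [-10.83616, 12.43616].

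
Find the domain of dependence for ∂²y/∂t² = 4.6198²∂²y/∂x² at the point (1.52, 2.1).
Domain of dependence: [-8.18158, 11.22158]. Signals travel at speed 4.6198, so data within |x - 1.52| ≤ 4.6198·2.1 = 9.70158 can reach the point.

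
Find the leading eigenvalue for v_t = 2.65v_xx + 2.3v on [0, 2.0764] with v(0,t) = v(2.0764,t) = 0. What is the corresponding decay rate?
Eigenvalues: λₙ = 2.65n²π²/2.0764² - 2.3.
First three modes:
  n=1: λ₁ = 2.65π²/2.0764² - 2.3 ≈ 3.766
  n=2: λ₂ = 10.6π²/2.0764² - 2.3 ≈ 21.965
  n=3: λ₃ = 23.85π²/2.0764² - 2.3 ≈ 52.297
Since 2.65π²/2.0764² ≈ 6.066 > 2.3, all λₙ > 0.
The n=1 mode decays slowest → dominates as t → ∞.
Asymptotic: v ~ c₁ sin(πx/2.0764) e^{-λ₁t} with decay rate λ₁ ≈ 3.766.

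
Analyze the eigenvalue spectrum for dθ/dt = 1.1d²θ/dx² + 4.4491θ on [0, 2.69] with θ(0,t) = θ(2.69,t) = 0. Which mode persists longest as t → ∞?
Eigenvalues: λₙ = 1.1n²π²/2.69² - 4.4491.
First three modes:
  n=1: λ₁ = 1.1π²/2.69² - 4.4491 ≈ -2.949
  n=2: λ₂ = 4.4π²/2.69² - 4.4491 ≈ 1.552
  n=3: λ₃ = 9.9π²/2.69² - 4.4491 ≈ 9.054
Since 1.1π²/2.69² ≈ 1.5 < 4.4491, λ₁ < 0.
The n=1 mode grows fastest (−λₙ is largest for n=1) → dominates.
Asymptotic: θ ~ c₁ sin(πx/2.69) e^{2.949t} (exponential growth at rate −λ₁ ≈ 2.949).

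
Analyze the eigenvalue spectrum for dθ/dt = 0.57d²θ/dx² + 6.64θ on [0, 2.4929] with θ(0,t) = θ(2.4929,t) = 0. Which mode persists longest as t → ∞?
Eigenvalues: λₙ = 0.57n²π²/2.4929² - 6.64.
First three modes:
  n=1: λ₁ = 0.57π²/2.4929² - 6.64 ≈ -5.735
  n=2: λ₂ = 2.28π²/2.4929² - 6.64 ≈ -3.019
  n=3: λ₃ = 5.13π²/2.4929² - 6.64 ≈ 1.507
Since 0.57π²/2.4929² ≈ 0.905 < 6.64, λ₁ < 0.
The n=1 mode grows fastest (−λₙ is largest for n=1) → dominates.
Asymptotic: θ ~ c₁ sin(πx/2.4929) e^{5.735t} (exponential growth at rate −λ₁ ≈ 5.735).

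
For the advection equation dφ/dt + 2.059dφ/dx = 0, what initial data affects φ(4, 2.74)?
A single point: x = -1.64166. The characteristic through (4, 2.74) is x - 2.059t = const, so x = 4 - 2.059·2.74 = -1.64166.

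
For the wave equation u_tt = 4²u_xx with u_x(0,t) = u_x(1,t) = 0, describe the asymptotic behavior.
u oscillates about a mean that drifts linearly in t (generically unbounded; no decay). There is no damping, so the nonconstant modes persist as standing waves (energy conserved, no decay). But with Neumann conditions at both ends the constant mode has eigenvalue 0: the spatial mean M(t) of u satisfies M'' = 0, so M(t) = M(0) + M'(0)·t. Unless the initial velocity has zero mean (∫u_t(x,0)dx = 0), the solution grows linearly in t (unbounded, though not exponentially); if it does have zero mean, the solution stays bounded and simply oscillates.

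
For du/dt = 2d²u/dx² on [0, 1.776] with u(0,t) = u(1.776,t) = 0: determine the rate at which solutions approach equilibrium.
Eigenvalues: λₙ = 2n²π²/1.776².
First three modes:
  n=1: λ₁ = 2π²/1.776² ≈ 6.258
  n=2: λ₂ = 8π²/1.776² ≈ 25.032 (4× faster decay)
  n=3: λ₃ = 18π²/1.776² ≈ 56.323 (9× faster decay)
As t → ∞, higher modes decay exponentially faster. The n=1 mode dominates: u ~ c₁ sin(πx/1.776) e^{-λ₁t}.
Decay rate: λ₁ = 2π²/1.776² ≈ 6.258.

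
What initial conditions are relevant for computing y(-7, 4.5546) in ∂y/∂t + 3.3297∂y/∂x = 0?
A single point: x = -22.16545162. The characteristic through (-7, 4.5546) is x - 3.3297t = const, so x = -7 - 3.3297·4.5546 = -22.16545162.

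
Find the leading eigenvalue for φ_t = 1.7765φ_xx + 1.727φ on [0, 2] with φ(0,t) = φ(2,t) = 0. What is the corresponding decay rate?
Eigenvalues: λₙ = 1.7765n²π²/2² - 1.727.
First three modes:
  n=1: λ₁ = 1.7765π²/2² - 1.727 ≈ 2.656
  n=2: λ₂ = 7.106π²/2² - 1.727 ≈ 15.806
  n=3: λ₃ = 15.9885π²/2² - 1.727 ≈ 37.723
Since 1.7765π²/2² ≈ 4.383 > 1.727, all λₙ > 0.
The n=1 mode decays slowest → dominates as t → ∞.
Asymptotic: φ ~ c₁ sin(πx/2) e^{-λ₁t} with decay rate λ₁ ≈ 2.656.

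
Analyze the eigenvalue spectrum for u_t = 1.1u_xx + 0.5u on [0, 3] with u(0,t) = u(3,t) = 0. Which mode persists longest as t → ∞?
Eigenvalues: λₙ = 1.1n²π²/3² - 0.5.
First three modes:
  n=1: λ₁ = 1.1π²/3² - 0.5 ≈ 0.706
  n=2: λ₂ = 4.4π²/3² - 0.5 ≈ 4.325
  n=3: λ₃ = 9.9π²/3² - 0.5 ≈ 10.357
Since 1.1π²/3² ≈ 1.206 > 0.5, all λₙ > 0.
The n=1 mode decays slowest → dominates as t → ∞.
Asymptotic: u ~ c₁ sin(πx/3) e^{-λ₁t} with decay rate λ₁ ≈ 0.706.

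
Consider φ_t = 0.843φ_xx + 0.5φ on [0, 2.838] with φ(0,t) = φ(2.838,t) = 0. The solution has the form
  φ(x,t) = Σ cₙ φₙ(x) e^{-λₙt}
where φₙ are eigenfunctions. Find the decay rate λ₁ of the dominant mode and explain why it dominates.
Eigenvalues: λₙ = 0.843n²π²/2.838² - 0.5.
First three modes:
  n=1: λ₁ = 0.843π²/2.838² - 0.5 ≈ 0.533
  n=2: λ₂ = 3.372π²/2.838² - 0.5 ≈ 3.632
  n=3: λ₃ = 7.587π²/2.838² - 0.5 ≈ 8.797
Since 0.843π²/2.838² ≈ 1.033 > 0.5, all λₙ > 0.
The n=1 mode decays slowest → dominates as t → ∞.
Asymptotic: φ ~ c₁ sin(πx/2.838) e^{-λ₁t} with decay rate λ₁ ≈ 0.533.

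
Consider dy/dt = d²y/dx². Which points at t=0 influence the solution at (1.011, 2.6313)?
The entire real line. The heat equation has infinite propagation speed: any initial disturbance instantly affects all points (though exponentially small far away).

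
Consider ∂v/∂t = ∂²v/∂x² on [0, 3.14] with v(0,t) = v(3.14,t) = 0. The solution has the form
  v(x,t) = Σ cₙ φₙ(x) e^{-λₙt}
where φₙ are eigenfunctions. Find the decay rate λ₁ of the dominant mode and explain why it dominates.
Eigenvalues: λₙ = n²π²/3.14².
First three modes:
  n=1: λ₁ = π²/3.14² ≈ 1.001
  n=2: λ₂ = 4π²/3.14² ≈ 4.004 (4× faster decay)
  n=3: λ₃ = 9π²/3.14² ≈ 9.009 (9× faster decay)
As t → ∞, higher modes decay exponentially faster. The n=1 mode dominates: v ~ c₁ sin(πx/3.14) e^{-λ₁t}.
Decay rate: λ₁ = π²/3.14² ≈ 1.001.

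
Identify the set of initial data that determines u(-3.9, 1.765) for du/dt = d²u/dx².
The entire real line. The heat equation has infinite propagation speed: any initial disturbance instantly affects all points (though exponentially small far away).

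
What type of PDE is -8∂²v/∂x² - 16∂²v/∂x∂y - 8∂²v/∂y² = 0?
With A = -8, B = -16, C = -8, the discriminant is 0. This is a parabolic PDE.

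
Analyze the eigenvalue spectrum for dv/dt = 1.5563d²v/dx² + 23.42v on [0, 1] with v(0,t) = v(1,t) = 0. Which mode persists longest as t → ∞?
Eigenvalues: λₙ = 1.5563n²π²/1² - 23.42.
First three modes:
  n=1: λ₁ = 1.5563π² - 23.42 ≈ -8.06
  n=2: λ₂ = 6.2252π² - 23.42 ≈ 38.02
  n=3: λ₃ = 14.0067π² - 23.42 ≈ 114.821
Since 1.5563π² ≈ 15.36 < 23.42, λ₁ < 0.
The n=1 mode grows fastest (−λₙ is largest for n=1) → dominates.
Asymptotic: v ~ c₁ sin(πx/1) e^{8.06t} (exponential growth at rate −λ₁ ≈ 8.06).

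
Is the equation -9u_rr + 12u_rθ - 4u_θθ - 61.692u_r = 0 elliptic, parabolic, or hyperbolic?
Computing B² - 4AC with A = -9, B = 12, C = -4: discriminant = 0 (zero). Answer: parabolic.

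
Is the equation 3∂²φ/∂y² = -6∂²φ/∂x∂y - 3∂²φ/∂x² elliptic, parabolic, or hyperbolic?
Rewriting in standard form: 3∂²φ/∂x² + 6∂²φ/∂x∂y + 3∂²φ/∂y² = 0. Computing B² - 4AC with A = 3, B = 6, C = 3: discriminant = 0 (zero). Answer: parabolic.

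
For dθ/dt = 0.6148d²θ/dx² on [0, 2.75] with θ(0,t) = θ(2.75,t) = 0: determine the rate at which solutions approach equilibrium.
Eigenvalues: λₙ = 0.6148n²π²/2.75².
First three modes:
  n=1: λ₁ = 0.6148π²/2.75² ≈ 0.802
  n=2: λ₂ = 2.4592π²/2.75² ≈ 3.209 (4× faster decay)
  n=3: λ₃ = 5.5332π²/2.75² ≈ 7.221 (9× faster decay)
As t → ∞, higher modes decay exponentially faster. The n=1 mode dominates: θ ~ c₁ sin(πx/2.75) e^{-λ₁t}.
Decay rate: λ₁ = 0.6148π²/2.75² ≈ 0.802.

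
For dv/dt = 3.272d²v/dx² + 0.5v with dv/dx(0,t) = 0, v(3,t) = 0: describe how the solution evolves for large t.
v → 0. Diffusion dominates reaction (r=0.5 < κπ²/(4L²)≈0.9); solution decays.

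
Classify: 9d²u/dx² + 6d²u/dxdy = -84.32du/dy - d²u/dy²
Rewriting in standard form: 9d²u/dx² + 6d²u/dxdy + d²u/dy² + 84.32du/dy = 0. Parabolic (discriminant = 0).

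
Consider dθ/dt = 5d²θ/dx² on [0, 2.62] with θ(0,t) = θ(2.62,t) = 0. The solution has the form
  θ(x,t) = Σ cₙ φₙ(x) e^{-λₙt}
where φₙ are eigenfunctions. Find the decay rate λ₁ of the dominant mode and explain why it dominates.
Eigenvalues: λₙ = 5n²π²/2.62².
First three modes:
  n=1: λ₁ = 5π²/2.62² ≈ 7.189
  n=2: λ₂ = 20π²/2.62² ≈ 28.756 (4× faster decay)
  n=3: λ₃ = 45π²/2.62² ≈ 64.701 (9× faster decay)
As t → ∞, higher modes decay exponentially faster. The n=1 mode dominates: θ ~ c₁ sin(πx/2.62) e^{-λ₁t}.
Decay rate: λ₁ = 5π²/2.62² ≈ 7.189.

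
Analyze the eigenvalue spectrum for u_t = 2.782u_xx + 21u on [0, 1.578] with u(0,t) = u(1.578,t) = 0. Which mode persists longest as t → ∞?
Eigenvalues: λₙ = 2.782n²π²/1.578² - 21.
First three modes:
  n=1: λ₁ = 2.782π²/1.578² - 21 ≈ -9.973
  n=2: λ₂ = 11.128π²/1.578² - 21 ≈ 23.107
  n=3: λ₃ = 25.038π²/1.578² - 21 ≈ 78.24
Since 2.782π²/1.578² ≈ 11.027 < 21, λ₁ < 0.
The n=1 mode grows fastest (−λₙ is largest for n=1) → dominates.
Asymptotic: u ~ c₁ sin(πx/1.578) e^{9.973t} (exponential growth at rate −λ₁ ≈ 9.973).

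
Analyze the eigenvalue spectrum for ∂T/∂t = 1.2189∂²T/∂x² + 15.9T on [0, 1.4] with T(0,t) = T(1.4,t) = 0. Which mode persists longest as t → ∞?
Eigenvalues: λₙ = 1.2189n²π²/1.4² - 15.9.
First three modes:
  n=1: λ₁ = 1.2189π²/1.4² - 15.9 ≈ -9.762
  n=2: λ₂ = 4.8756π²/1.4² - 15.9 ≈ 8.651
  n=3: λ₃ = 10.9701π²/1.4² - 15.9 ≈ 39.34
Since 1.2189π²/1.4² ≈ 6.138 < 15.9, λ₁ < 0.
The n=1 mode grows fastest (−λₙ is largest for n=1) → dominates.
Asymptotic: T ~ c₁ sin(πx/1.4) e^{9.762t} (exponential growth at rate −λ₁ ≈ 9.762).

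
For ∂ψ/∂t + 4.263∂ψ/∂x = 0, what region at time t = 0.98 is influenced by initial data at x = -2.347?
At x = 1.83074. The characteristic carries data from (-2.347, 0) to (1.83074, 0.98).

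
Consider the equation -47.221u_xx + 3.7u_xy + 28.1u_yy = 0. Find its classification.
Hyperbolic. (A = -47.221, B = 3.7, C = 28.1 gives B² - 4AC = 5321.3304.)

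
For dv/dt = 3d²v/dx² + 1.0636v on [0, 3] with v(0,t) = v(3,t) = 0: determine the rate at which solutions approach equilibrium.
Eigenvalues: λₙ = 3n²π²/3² - 1.0636.
First three modes:
  n=1: λ₁ = 3π²/3² - 1.0636 ≈ 2.226
  n=2: λ₂ = 12π²/3² - 1.0636 ≈ 12.096
  n=3: λ₃ = 27π²/3² - 1.0636 ≈ 28.545
Since 3π²/3² ≈ 3.29 > 1.0636, all λₙ > 0.
The n=1 mode decays slowest → dominates as t → ∞.
Asymptotic: v ~ c₁ sin(πx/3) e^{-λ₁t} with decay rate λ₁ ≈ 2.226.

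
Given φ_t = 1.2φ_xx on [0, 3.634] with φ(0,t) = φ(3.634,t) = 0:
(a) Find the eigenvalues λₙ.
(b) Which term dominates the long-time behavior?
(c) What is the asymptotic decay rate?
Eigenvalues: λₙ = 1.2n²π²/3.634².
First three modes:
  n=1: λ₁ = 1.2π²/3.634² ≈ 0.897
  n=2: λ₂ = 4.8π²/3.634² ≈ 3.587 (4× faster decay)
  n=3: λ₃ = 10.8π²/3.634² ≈ 8.071 (9× faster decay)
As t → ∞, higher modes decay exponentially faster. The n=1 mode dominates: φ ~ c₁ sin(πx/3.634) e^{-λ₁t}.
Decay rate: λ₁ = 1.2π²/3.634² ≈ 0.897.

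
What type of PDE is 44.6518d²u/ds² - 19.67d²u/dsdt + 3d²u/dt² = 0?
With A = 44.6518, B = -19.67, C = 3, the discriminant is -148.9127. This is an elliptic PDE.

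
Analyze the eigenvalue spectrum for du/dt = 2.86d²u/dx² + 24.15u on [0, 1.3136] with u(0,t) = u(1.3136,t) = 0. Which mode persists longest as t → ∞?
Eigenvalues: λₙ = 2.86n²π²/1.3136² - 24.15.
First three modes:
  n=1: λ₁ = 2.86π²/1.3136² - 24.15 ≈ -7.792
  n=2: λ₂ = 11.44π²/1.3136² - 24.15 ≈ 41.283
  n=3: λ₃ = 25.74π²/1.3136² - 24.15 ≈ 123.075
Since 2.86π²/1.3136² ≈ 16.358 < 24.15, λ₁ < 0.
The n=1 mode grows fastest (−λₙ is largest for n=1) → dominates.
Asymptotic: u ~ c₁ sin(πx/1.3136) e^{7.792t} (exponential growth at rate −λ₁ ≈ 7.792).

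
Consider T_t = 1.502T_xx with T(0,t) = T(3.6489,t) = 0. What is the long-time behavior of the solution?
As t → ∞, T → 0. Heat diffuses out through both boundaries.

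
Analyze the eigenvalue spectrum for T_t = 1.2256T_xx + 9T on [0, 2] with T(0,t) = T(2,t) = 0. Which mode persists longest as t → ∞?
Eigenvalues: λₙ = 1.2256n²π²/2² - 9.
First three modes:
  n=1: λ₁ = 1.2256π²/2² - 9 ≈ -5.976
  n=2: λ₂ = 4.9024π²/2² - 9 ≈ 3.096
  n=3: λ₃ = 11.0304π²/2² - 9 ≈ 18.216
Since 1.2256π²/2² ≈ 3.024 < 9, λ₁ < 0.
The n=1 mode grows fastest (−λₙ is largest for n=1) → dominates.
Asymptotic: T ~ c₁ sin(πx/2) e^{5.976t} (exponential growth at rate −λ₁ ≈ 5.976).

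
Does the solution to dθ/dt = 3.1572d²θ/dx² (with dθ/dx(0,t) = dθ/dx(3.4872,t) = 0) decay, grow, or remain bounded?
θ → constant (steady state). Heat is conserved (no flux at boundaries); solution approaches the spatial average.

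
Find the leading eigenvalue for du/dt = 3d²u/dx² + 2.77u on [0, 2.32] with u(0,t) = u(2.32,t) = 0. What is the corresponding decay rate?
Eigenvalues: λₙ = 3n²π²/2.32² - 2.77.
First three modes:
  n=1: λ₁ = 3π²/2.32² - 2.77 ≈ 2.731
  n=2: λ₂ = 12π²/2.32² - 2.77 ≈ 19.234
  n=3: λ₃ = 27π²/2.32² - 2.77 ≈ 46.739
Since 3π²/2.32² ≈ 5.501 > 2.77, all λₙ > 0.
The n=1 mode decays slowest → dominates as t → ∞.
Asymptotic: u ~ c₁ sin(πx/2.32) e^{-λ₁t} with decay rate λ₁ ≈ 2.731.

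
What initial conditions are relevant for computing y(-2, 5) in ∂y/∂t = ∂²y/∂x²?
The entire real line. The heat equation has infinite propagation speed: any initial disturbance instantly affects all points (though exponentially small far away).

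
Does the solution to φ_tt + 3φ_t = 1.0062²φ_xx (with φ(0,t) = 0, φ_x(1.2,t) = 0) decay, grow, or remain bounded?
φ → 0. Damping (γ=3) dissipates energy; oscillations decay exponentially.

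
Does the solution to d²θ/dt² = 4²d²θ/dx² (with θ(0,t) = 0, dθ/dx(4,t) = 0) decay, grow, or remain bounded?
θ oscillates (no decay). Energy is conserved; the solution oscillates indefinitely as standing waves.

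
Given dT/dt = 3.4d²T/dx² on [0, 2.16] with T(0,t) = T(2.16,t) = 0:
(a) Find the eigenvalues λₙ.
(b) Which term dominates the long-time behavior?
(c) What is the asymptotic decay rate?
Eigenvalues: λₙ = 3.4n²π²/2.16².
First three modes:
  n=1: λ₁ = 3.4π²/2.16² ≈ 7.192
  n=2: λ₂ = 13.6π²/2.16² ≈ 28.769 (4× faster decay)
  n=3: λ₃ = 30.6π²/2.16² ≈ 64.731 (9× faster decay)
As t → ∞, higher modes decay exponentially faster. The n=1 mode dominates: T ~ c₁ sin(πx/2.16) e^{-λ₁t}.
Decay rate: λ₁ = 3.4π²/2.16² ≈ 7.192.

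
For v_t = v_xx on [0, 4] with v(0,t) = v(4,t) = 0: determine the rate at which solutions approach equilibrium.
Eigenvalues: λₙ = n²π²/4².
First three modes:
  n=1: λ₁ = π²/4² ≈ 0.617
  n=2: λ₂ = 4π²/4² ≈ 2.467 (4× faster decay)
  n=3: λ₃ = 9π²/4² ≈ 5.552 (9× faster decay)
As t → ∞, higher modes decay exponentially faster. The n=1 mode dominates: v ~ c₁ sin(πx/4) e^{-λ₁t}.
Decay rate: λ₁ = π²/4² ≈ 0.617.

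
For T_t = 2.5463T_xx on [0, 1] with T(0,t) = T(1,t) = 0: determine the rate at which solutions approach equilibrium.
Eigenvalues: λₙ = 2.5463n²π².
First three modes:
  n=1: λ₁ = 2.5463π² ≈ 25.131
  n=2: λ₂ = 10.1852π² ≈ 100.524 (4× faster decay)
  n=3: λ₃ = 22.9167π² ≈ 226.179 (9× faster decay)
As t → ∞, higher modes decay exponentially faster. The n=1 mode dominates: T ~ c₁ sin(πx) e^{-λ₁t}.
Decay rate: λ₁ = 2.5463π² ≈ 25.131.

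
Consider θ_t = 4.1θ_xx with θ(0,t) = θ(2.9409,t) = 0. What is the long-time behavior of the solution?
As t → ∞, θ → 0. Heat diffuses out through both boundaries.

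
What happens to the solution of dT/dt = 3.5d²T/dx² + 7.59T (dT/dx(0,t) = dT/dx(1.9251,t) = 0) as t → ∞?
T grows unboundedly. With Neumann BCs the constant mode has diffusion eigenvalue 0, so any r > 0 makes it grow like e^(7.59t); solution grows exponentially.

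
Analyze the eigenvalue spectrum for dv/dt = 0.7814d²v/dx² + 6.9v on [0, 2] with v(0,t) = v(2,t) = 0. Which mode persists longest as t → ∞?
Eigenvalues: λₙ = 0.7814n²π²/2² - 6.9.
First three modes:
  n=1: λ₁ = 0.7814π²/2² - 6.9 ≈ -4.972
  n=2: λ₂ = 3.1256π²/2² - 6.9 ≈ 0.812
  n=3: λ₃ = 7.0326π²/2² - 6.9 ≈ 10.452
Since 0.7814π²/2² ≈ 1.928 < 6.9, λ₁ < 0.
The n=1 mode grows fastest (−λₙ is largest for n=1) → dominates.
Asymptotic: v ~ c₁ sin(πx/2) e^{4.972t} (exponential growth at rate −λ₁ ≈ 4.972).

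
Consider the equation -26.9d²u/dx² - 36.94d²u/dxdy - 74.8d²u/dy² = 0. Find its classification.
Elliptic. (A = -26.9, B = -36.94, C = -74.8 gives B² - 4AC = -6683.9164.)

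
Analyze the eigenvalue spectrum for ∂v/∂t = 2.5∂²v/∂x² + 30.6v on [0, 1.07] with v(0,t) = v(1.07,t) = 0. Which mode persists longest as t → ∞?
Eigenvalues: λₙ = 2.5n²π²/1.07² - 30.6.
First three modes:
  n=1: λ₁ = 2.5π²/1.07² - 30.6 ≈ -9.049
  n=2: λ₂ = 10π²/1.07² - 30.6 ≈ 55.605
  n=3: λ₃ = 22.5π²/1.07² - 30.6 ≈ 163.361
Since 2.5π²/1.07² ≈ 21.551 < 30.6, λ₁ < 0.
The n=1 mode grows fastest (−λₙ is largest for n=1) → dominates.
Asymptotic: v ~ c₁ sin(πx/1.07) e^{9.049t} (exponential growth at rate −λ₁ ≈ 9.049).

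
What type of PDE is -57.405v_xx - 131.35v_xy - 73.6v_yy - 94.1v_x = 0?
With A = -57.405, B = -131.35, C = -73.6, the discriminant is 352.7905. This is a hyperbolic PDE.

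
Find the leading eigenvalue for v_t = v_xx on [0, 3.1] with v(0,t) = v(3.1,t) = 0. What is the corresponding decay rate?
Eigenvalues: λₙ = n²π²/3.1².
First three modes:
  n=1: λ₁ = π²/3.1² ≈ 1.027
  n=2: λ₂ = 4π²/3.1² ≈ 4.108 (4× faster decay)
  n=3: λ₃ = 9π²/3.1² ≈ 9.243 (9× faster decay)
As t → ∞, higher modes decay exponentially faster. The n=1 mode dominates: v ~ c₁ sin(πx/3.1) e^{-λ₁t}.
Decay rate: λ₁ = π²/3.1² ≈ 1.027.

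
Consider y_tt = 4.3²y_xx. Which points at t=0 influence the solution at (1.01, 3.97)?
Domain of dependence: [-16.061, 18.081]. Signals travel at speed 4.3, so data within |x - 1.01| ≤ 4.3·3.97 = 17.071 can reach the point.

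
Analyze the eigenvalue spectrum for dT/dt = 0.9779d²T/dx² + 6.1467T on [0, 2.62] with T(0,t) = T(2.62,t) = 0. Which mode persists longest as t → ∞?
Eigenvalues: λₙ = 0.9779n²π²/2.62² - 6.1467.
First three modes:
  n=1: λ₁ = 0.9779π²/2.62² - 6.1467 ≈ -4.741
  n=2: λ₂ = 3.9116π²/2.62² - 6.1467 ≈ -0.523
  n=3: λ₃ = 8.8011π²/2.62² - 6.1467 ≈ 6.507
Since 0.9779π²/2.62² ≈ 1.406 < 6.1467, λ₁ < 0.
The n=1 mode grows fastest (−λₙ is largest for n=1) → dominates.
Asymptotic: T ~ c₁ sin(πx/2.62) e^{4.741t} (exponential growth at rate −λ₁ ≈ 4.741).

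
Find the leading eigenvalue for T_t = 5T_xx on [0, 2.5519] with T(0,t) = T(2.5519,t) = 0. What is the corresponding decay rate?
Eigenvalues: λₙ = 5n²π²/2.5519².
First three modes:
  n=1: λ₁ = 5π²/2.5519² ≈ 7.578
  n=2: λ₂ = 20π²/2.5519² ≈ 30.311 (4× faster decay)
  n=3: λ₃ = 45π²/2.5519² ≈ 68.2 (9× faster decay)
As t → ∞, higher modes decay exponentially faster. The n=1 mode dominates: T ~ c₁ sin(πx/2.5519) e^{-λ₁t}.
Decay rate: λ₁ = 5π²/2.5519² ≈ 7.578.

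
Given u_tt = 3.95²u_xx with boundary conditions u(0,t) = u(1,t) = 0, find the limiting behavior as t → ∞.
u oscillates (no decay). Energy is conserved; the solution oscillates indefinitely as standing waves.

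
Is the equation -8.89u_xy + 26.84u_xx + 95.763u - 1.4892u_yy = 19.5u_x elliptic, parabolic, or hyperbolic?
Rewriting in standard form: 26.84u_xx - 8.89u_xy - 1.4892u_yy - 19.5u_x + 95.763u = 0. Computing B² - 4AC with A = 26.84, B = -8.89, C = -1.4892: discriminant = 238.912612 (positive). Answer: hyperbolic.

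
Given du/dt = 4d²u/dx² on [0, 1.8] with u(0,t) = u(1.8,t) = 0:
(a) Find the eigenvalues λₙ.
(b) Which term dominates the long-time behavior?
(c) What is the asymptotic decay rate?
Eigenvalues: λₙ = 4n²π²/1.8².
First three modes:
  n=1: λ₁ = 4π²/1.8² ≈ 12.185
  n=2: λ₂ = 16π²/1.8² ≈ 48.739 (4× faster decay)
  n=3: λ₃ = 36π²/1.8² ≈ 109.662 (9× faster decay)
As t → ∞, higher modes decay exponentially faster. The n=1 mode dominates: u ~ c₁ sin(πx/1.8) e^{-λ₁t}.
Decay rate: λ₁ = 4π²/1.8² ≈ 12.185.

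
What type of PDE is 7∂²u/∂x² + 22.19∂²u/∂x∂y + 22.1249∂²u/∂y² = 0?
With A = 7, B = 22.19, C = 22.1249, the discriminant is -127.1011. This is an elliptic PDE.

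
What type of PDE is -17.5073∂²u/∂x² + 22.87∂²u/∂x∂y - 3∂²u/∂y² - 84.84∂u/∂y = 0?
With A = -17.5073, B = 22.87, C = -3, the discriminant is 312.9493. This is a hyperbolic PDE.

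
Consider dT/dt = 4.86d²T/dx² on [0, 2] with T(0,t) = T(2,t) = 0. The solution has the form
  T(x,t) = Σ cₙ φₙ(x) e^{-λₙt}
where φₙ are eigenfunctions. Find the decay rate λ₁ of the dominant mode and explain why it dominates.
Eigenvalues: λₙ = 4.86n²π²/2².
First three modes:
  n=1: λ₁ = 4.86π²/2² ≈ 11.992
  n=2: λ₂ = 19.44π²/2² ≈ 47.966 (4× faster decay)
  n=3: λ₃ = 43.74π²/2² ≈ 107.924 (9× faster decay)
As t → ∞, higher modes decay exponentially faster. The n=1 mode dominates: T ~ c₁ sin(πx/2) e^{-λ₁t}.
Decay rate: λ₁ = 4.86π²/2² ≈ 11.992.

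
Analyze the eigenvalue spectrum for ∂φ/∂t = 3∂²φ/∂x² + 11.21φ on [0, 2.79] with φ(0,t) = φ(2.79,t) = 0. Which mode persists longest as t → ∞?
Eigenvalues: λₙ = 3n²π²/2.79² - 11.21.
First three modes:
  n=1: λ₁ = 3π²/2.79² - 11.21 ≈ -7.406
  n=2: λ₂ = 12π²/2.79² - 11.21 ≈ 4.005
  n=3: λ₃ = 27π²/2.79² - 11.21 ≈ 23.024
Since 3π²/2.79² ≈ 3.804 < 11.21, λ₁ < 0.
The n=1 mode grows fastest (−λₙ is largest for n=1) → dominates.
Asymptotic: φ ~ c₁ sin(πx/2.79) e^{7.406t} (exponential growth at rate −λ₁ ≈ 7.406).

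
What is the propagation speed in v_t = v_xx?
Infinite. The heat equation is parabolic, not hyperbolic, so disturbances propagate instantly.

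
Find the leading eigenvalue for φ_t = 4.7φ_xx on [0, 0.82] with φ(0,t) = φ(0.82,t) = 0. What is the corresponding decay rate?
Eigenvalues: λₙ = 4.7n²π²/0.82².
First three modes:
  n=1: λ₁ = 4.7π²/0.82² ≈ 68.987
  n=2: λ₂ = 18.8π²/0.82² ≈ 275.95 (4× faster decay)
  n=3: λ₃ = 42.3π²/0.82² ≈ 620.887 (9× faster decay)
As t → ∞, higher modes decay exponentially faster. The n=1 mode dominates: φ ~ c₁ sin(πx/0.82) e^{-λ₁t}.
Decay rate: λ₁ = 4.7π²/0.82² ≈ 68.987.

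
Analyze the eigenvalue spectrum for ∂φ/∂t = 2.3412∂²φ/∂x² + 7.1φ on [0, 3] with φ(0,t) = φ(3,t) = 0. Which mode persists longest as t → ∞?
Eigenvalues: λₙ = 2.3412n²π²/3² - 7.1.
First three modes:
  n=1: λ₁ = 2.3412π²/3² - 7.1 ≈ -4.533
  n=2: λ₂ = 9.3648π²/3² - 7.1 ≈ 3.17
  n=3: λ₃ = 21.0708π²/3² - 7.1 ≈ 16.007
Since 2.3412π²/3² ≈ 2.567 < 7.1, λ₁ < 0.
The n=1 mode grows fastest (−λₙ is largest for n=1) → dominates.
Asymptotic: φ ~ c₁ sin(πx/3) e^{4.533t} (exponential growth at rate −λ₁ ≈ 4.533).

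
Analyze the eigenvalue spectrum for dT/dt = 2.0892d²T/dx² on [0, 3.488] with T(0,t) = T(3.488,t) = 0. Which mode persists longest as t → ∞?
Eigenvalues: λₙ = 2.0892n²π²/3.488².
First three modes:
  n=1: λ₁ = 2.0892π²/3.488² ≈ 1.695
  n=2: λ₂ = 8.3568π²/3.488² ≈ 6.779 (4× faster decay)
  n=3: λ₃ = 18.8028π²/3.488² ≈ 15.253 (9× faster decay)
As t → ∞, higher modes decay exponentially faster. The n=1 mode dominates: T ~ c₁ sin(πx/3.488) e^{-λ₁t}.
Decay rate: λ₁ = 2.0892π²/3.488² ≈ 1.695.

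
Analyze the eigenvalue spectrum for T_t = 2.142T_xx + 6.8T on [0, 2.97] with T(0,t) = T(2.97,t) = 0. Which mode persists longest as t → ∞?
Eigenvalues: λₙ = 2.142n²π²/2.97² - 6.8.
First three modes:
  n=1: λ₁ = 2.142π²/2.97² - 6.8 ≈ -4.403
  n=2: λ₂ = 8.568π²/2.97² - 6.8 ≈ 2.787
  n=3: λ₃ = 19.278π²/2.97² - 6.8 ≈ 14.77
Since 2.142π²/2.97² ≈ 2.397 < 6.8, λ₁ < 0.
The n=1 mode grows fastest (−λₙ is largest for n=1) → dominates.
Asymptotic: T ~ c₁ sin(πx/2.97) e^{4.403t} (exponential growth at rate −λ₁ ≈ 4.403).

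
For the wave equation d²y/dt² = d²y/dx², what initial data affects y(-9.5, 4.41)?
Domain of dependence: [-13.91, -5.09]. Signals travel at speed 1, so data within |x - -9.5| ≤ 1·4.41 = 4.41 can reach the point.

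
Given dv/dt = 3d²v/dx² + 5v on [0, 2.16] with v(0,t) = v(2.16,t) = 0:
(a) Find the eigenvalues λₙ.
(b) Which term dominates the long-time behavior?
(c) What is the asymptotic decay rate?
Eigenvalues: λₙ = 3n²π²/2.16² - 5.
First three modes:
  n=1: λ₁ = 3π²/2.16² - 5 ≈ 1.346
  n=2: λ₂ = 12π²/2.16² - 5 ≈ 20.385
  n=3: λ₃ = 27π²/2.16² - 5 ≈ 52.116
Since 3π²/2.16² ≈ 6.346 > 5, all λₙ > 0.
The n=1 mode decays slowest → dominates as t → ∞.
Asymptotic: v ~ c₁ sin(πx/2.16) e^{-λ₁t} with decay rate λ₁ ≈ 1.346.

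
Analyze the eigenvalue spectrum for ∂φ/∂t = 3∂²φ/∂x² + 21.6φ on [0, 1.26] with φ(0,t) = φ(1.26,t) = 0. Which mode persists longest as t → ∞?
Eigenvalues: λₙ = 3n²π²/1.26² - 21.6.
First three modes:
  n=1: λ₁ = 3π²/1.26² - 21.6 ≈ -2.95
  n=2: λ₂ = 12π²/1.26² - 21.6 ≈ 53
  n=3: λ₃ = 27π²/1.26² - 21.6 ≈ 146.25
Since 3π²/1.26² ≈ 18.65 < 21.6, λ₁ < 0.
The n=1 mode grows fastest (−λₙ is largest for n=1) → dominates.
Asymptotic: φ ~ c₁ sin(πx/1.26) e^{2.95t} (exponential growth at rate −λ₁ ≈ 2.95).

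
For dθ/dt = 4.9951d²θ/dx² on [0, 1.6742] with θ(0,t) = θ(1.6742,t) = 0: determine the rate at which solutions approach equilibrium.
Eigenvalues: λₙ = 4.9951n²π²/1.6742².
First three modes:
  n=1: λ₁ = 4.9951π²/1.6742² ≈ 17.589
  n=2: λ₂ = 19.9804π²/1.6742² ≈ 70.354 (4× faster decay)
  n=3: λ₃ = 44.9559π²/1.6742² ≈ 158.297 (9× faster decay)
As t → ∞, higher modes decay exponentially faster. The n=1 mode dominates: θ ~ c₁ sin(πx/1.6742) e^{-λ₁t}.
Decay rate: λ₁ = 4.9951π²/1.6742² ≈ 17.589.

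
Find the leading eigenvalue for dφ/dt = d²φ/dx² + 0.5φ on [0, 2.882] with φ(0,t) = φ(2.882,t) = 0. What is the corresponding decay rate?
Eigenvalues: λₙ = n²π²/2.882² - 0.5.
First three modes:
  n=1: λ₁ = π²/2.882² - 0.5 ≈ 0.688
  n=2: λ₂ = 4π²/2.882² - 0.5 ≈ 4.253
  n=3: λ₃ = 9π²/2.882² - 0.5 ≈ 10.194
Since π²/2.882² ≈ 1.188 > 0.5, all λₙ > 0.
The n=1 mode decays slowest → dominates as t → ∞.
Asymptotic: φ ~ c₁ sin(πx/2.882) e^{-λ₁t} with decay rate λ₁ ≈ 0.688.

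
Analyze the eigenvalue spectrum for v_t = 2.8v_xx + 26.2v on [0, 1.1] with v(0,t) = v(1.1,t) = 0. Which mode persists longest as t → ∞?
Eigenvalues: λₙ = 2.8n²π²/1.1² - 26.2.
First three modes:
  n=1: λ₁ = 2.8π²/1.1² - 26.2 ≈ -3.361
  n=2: λ₂ = 11.2π²/1.1² - 26.2 ≈ 65.155
  n=3: λ₃ = 25.2π²/1.1² - 26.2 ≈ 179.349
Since 2.8π²/1.1² ≈ 22.839 < 26.2, λ₁ < 0.
The n=1 mode grows fastest (−λₙ is largest for n=1) → dominates.
Asymptotic: v ~ c₁ sin(πx/1.1) e^{3.361t} (exponential growth at rate −λ₁ ≈ 3.361).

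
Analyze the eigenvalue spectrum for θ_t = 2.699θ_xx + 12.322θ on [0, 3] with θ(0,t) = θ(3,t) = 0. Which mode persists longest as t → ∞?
Eigenvalues: λₙ = 2.699n²π²/3² - 12.322.
First three modes:
  n=1: λ₁ = 2.699π²/3² - 12.322 ≈ -9.362
  n=2: λ₂ = 10.796π²/3² - 12.322 ≈ -0.483
  n=3: λ₃ = 24.291π²/3² - 12.322 ≈ 14.316
Since 2.699π²/3² ≈ 2.96 < 12.322, λ₁ < 0.
The n=1 mode grows fastest (−λₙ is largest for n=1) → dominates.
Asymptotic: θ ~ c₁ sin(πx/3) e^{9.362t} (exponential growth at rate −λ₁ ≈ 9.362).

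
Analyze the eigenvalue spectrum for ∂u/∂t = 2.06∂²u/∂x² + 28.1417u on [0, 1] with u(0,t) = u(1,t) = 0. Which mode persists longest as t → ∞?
Eigenvalues: λₙ = 2.06n²π²/1² - 28.1417.
First three modes:
  n=1: λ₁ = 2.06π² - 28.1417 ≈ -7.81
  n=2: λ₂ = 8.24π² - 28.1417 ≈ 53.184
  n=3: λ₃ = 18.54π² - 28.1417 ≈ 154.841
Since 2.06π² ≈ 20.331 < 28.1417, λ₁ < 0.
The n=1 mode grows fastest (−λₙ is largest for n=1) → dominates.
Asymptotic: u ~ c₁ sin(πx/1) e^{7.81t} (exponential growth at rate −λ₁ ≈ 7.81).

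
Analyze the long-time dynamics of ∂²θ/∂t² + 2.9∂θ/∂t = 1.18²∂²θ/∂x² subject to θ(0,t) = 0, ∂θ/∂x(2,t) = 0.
Long-time behavior: θ → 0. Damping (γ=2.9) dissipates energy; oscillations decay exponentially.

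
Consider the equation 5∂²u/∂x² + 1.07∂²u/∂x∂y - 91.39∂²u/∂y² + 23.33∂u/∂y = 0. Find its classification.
Hyperbolic. (A = 5, B = 1.07, C = -91.39 gives B² - 4AC = 1828.9449.)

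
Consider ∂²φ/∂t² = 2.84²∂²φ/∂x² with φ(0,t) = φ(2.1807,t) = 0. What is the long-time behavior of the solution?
As t → ∞, φ oscillates (no decay). Energy is conserved; the solution oscillates indefinitely as standing waves.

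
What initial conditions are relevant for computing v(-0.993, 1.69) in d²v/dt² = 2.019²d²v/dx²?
Domain of dependence: [-4.40511, 2.41911]. Signals travel at speed 2.019, so data within |x - -0.993| ≤ 2.019·1.69 = 3.41211 can reach the point.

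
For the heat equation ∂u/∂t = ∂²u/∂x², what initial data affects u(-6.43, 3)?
The entire real line. The heat equation has infinite propagation speed: any initial disturbance instantly affects all points (though exponentially small far away).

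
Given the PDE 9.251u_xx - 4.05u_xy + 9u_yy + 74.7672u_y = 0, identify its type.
The second-order coefficients are A = 9.251, B = -4.05, C = 9. Since B² - 4AC = -316.6335 < 0, this is an elliptic PDE.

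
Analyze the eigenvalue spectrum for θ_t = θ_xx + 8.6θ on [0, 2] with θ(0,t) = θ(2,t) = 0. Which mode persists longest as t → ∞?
Eigenvalues: λₙ = n²π²/2² - 8.6.
First three modes:
  n=1: λ₁ = π²/2² - 8.6 ≈ -6.133
  n=2: λ₂ = 4π²/2² - 8.6 ≈ 1.27
  n=3: λ₃ = 9π²/2² - 8.6 ≈ 13.607
Since π²/2² ≈ 2.467 < 8.6, λ₁ < 0.
The n=1 mode grows fastest (−λₙ is largest for n=1) → dominates.
Asymptotic: θ ~ c₁ sin(πx/2) e^{6.133t} (exponential growth at rate −λ₁ ≈ 6.133).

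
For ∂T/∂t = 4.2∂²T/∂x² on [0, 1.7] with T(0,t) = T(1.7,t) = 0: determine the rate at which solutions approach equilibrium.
Eigenvalues: λₙ = 4.2n²π²/1.7².
First three modes:
  n=1: λ₁ = 4.2π²/1.7² ≈ 14.343
  n=2: λ₂ = 16.8π²/1.7² ≈ 57.373 (4× faster decay)
  n=3: λ₃ = 37.8π²/1.7² ≈ 129.09 (9× faster decay)
As t → ∞, higher modes decay exponentially faster. The n=1 mode dominates: T ~ c₁ sin(πx/1.7) e^{-λ₁t}.
Decay rate: λ₁ = 4.2π²/1.7² ≈ 14.343.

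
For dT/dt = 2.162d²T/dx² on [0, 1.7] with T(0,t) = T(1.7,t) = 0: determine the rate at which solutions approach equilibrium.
Eigenvalues: λₙ = 2.162n²π²/1.7².
First three modes:
  n=1: λ₁ = 2.162π²/1.7² ≈ 7.383
  n=2: λ₂ = 8.648π²/1.7² ≈ 29.534 (4× faster decay)
  n=3: λ₃ = 19.458π²/1.7² ≈ 66.451 (9× faster decay)
As t → ∞, higher modes decay exponentially faster. The n=1 mode dominates: T ~ c₁ sin(πx/1.7) e^{-λ₁t}.
Decay rate: λ₁ = 2.162π²/1.7² ≈ 7.383.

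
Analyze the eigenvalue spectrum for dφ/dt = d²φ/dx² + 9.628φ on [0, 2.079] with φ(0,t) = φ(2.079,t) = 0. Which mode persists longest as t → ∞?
Eigenvalues: λₙ = n²π²/2.079² - 9.628.
First three modes:
  n=1: λ₁ = π²/2.079² - 9.628 ≈ -7.345
  n=2: λ₂ = 4π²/2.079² - 9.628 ≈ -0.494
  n=3: λ₃ = 9π²/2.079² - 9.628 ≈ 10.923
Since π²/2.079² ≈ 2.283 < 9.628, λ₁ < 0.
The n=1 mode grows fastest (−λₙ is largest for n=1) → dominates.
Asymptotic: φ ~ c₁ sin(πx/2.079) e^{7.345t} (exponential growth at rate −λ₁ ≈ 7.345).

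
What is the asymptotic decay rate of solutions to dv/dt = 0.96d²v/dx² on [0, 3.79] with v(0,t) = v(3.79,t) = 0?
Eigenvalues: λₙ = 0.96n²π²/3.79².
First three modes:
  n=1: λ₁ = 0.96π²/3.79² ≈ 0.66
  n=2: λ₂ = 3.84π²/3.79² ≈ 2.638 (4× faster decay)
  n=3: λ₃ = 8.64π²/3.79² ≈ 5.937 (9× faster decay)
As t → ∞, higher modes decay exponentially faster. The n=1 mode dominates: v ~ c₁ sin(πx/3.79) e^{-λ₁t}.
Decay rate: λ₁ = 0.96π²/3.79² ≈ 0.66.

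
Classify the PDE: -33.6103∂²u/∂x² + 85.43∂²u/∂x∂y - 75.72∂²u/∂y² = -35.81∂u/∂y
Rewriting in standard form: -33.6103∂²u/∂x² + 85.43∂²u/∂x∂y - 75.72∂²u/∂y² + 35.81∂u/∂y = 0. A = -33.6103, B = 85.43, C = -75.72. Discriminant B² - 4AC = -2881.602764. Since -2881.602764 < 0, elliptic.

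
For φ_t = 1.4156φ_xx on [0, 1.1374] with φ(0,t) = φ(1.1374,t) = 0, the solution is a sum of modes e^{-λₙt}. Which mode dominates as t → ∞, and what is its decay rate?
Eigenvalues: λₙ = 1.4156n²π²/1.1374².
First three modes:
  n=1: λ₁ = 1.4156π²/1.1374² ≈ 10.8
  n=2: λ₂ = 5.6624π²/1.1374² ≈ 43.199 (4× faster decay)
  n=3: λ₃ = 12.7404π²/1.1374² ≈ 97.198 (9× faster decay)
As t → ∞, higher modes decay exponentially faster. The n=1 mode dominates: φ ~ c₁ sin(πx/1.1374) e^{-λ₁t}.
Decay rate: λ₁ = 1.4156π²/1.1374² ≈ 10.8.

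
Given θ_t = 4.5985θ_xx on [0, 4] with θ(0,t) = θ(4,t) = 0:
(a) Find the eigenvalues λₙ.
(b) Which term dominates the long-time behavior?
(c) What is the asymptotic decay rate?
Eigenvalues: λₙ = 4.5985n²π²/4².
First three modes:
  n=1: λ₁ = 4.5985π²/4² ≈ 2.837
  n=2: λ₂ = 18.394π²/4² ≈ 11.346 (4× faster decay)
  n=3: λ₃ = 41.3865π²/4² ≈ 25.529 (9× faster decay)
As t → ∞, higher modes decay exponentially faster. The n=1 mode dominates: θ ~ c₁ sin(πx/4) e^{-λ₁t}.
Decay rate: λ₁ = 4.5985π²/4² ≈ 2.837.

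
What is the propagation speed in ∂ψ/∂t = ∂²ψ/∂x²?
Infinite. The heat equation is parabolic, not hyperbolic, so disturbances propagate instantly.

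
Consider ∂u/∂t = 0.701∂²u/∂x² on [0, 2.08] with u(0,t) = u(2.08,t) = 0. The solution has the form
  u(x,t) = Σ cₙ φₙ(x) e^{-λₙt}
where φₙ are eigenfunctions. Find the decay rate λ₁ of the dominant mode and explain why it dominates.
Eigenvalues: λₙ = 0.701n²π²/2.08².
First three modes:
  n=1: λ₁ = 0.701π²/2.08² ≈ 1.599
  n=2: λ₂ = 2.804π²/2.08² ≈ 6.397 (4× faster decay)
  n=3: λ₃ = 6.309π²/2.08² ≈ 14.392 (9× faster decay)
As t → ∞, higher modes decay exponentially faster. The n=1 mode dominates: u ~ c₁ sin(πx/2.08) e^{-λ₁t}.
Decay rate: λ₁ = 0.701π²/2.08² ≈ 1.599.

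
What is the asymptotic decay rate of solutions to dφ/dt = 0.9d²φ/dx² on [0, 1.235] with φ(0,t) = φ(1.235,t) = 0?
Eigenvalues: λₙ = 0.9n²π²/1.235².
First three modes:
  n=1: λ₁ = 0.9π²/1.235² ≈ 5.824
  n=2: λ₂ = 3.6π²/1.235² ≈ 23.295 (4× faster decay)
  n=3: λ₃ = 8.1π²/1.235² ≈ 52.414 (9× faster decay)
As t → ∞, higher modes decay exponentially faster. The n=1 mode dominates: φ ~ c₁ sin(πx/1.235) e^{-λ₁t}.
Decay rate: λ₁ = 0.9π²/1.235² ≈ 5.824.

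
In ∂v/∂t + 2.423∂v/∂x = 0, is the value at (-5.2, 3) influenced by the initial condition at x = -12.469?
Yes. The characteristic through (-5.2, 3) passes through x = -12.469.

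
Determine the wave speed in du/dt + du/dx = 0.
Speed = 1. Information travels along x - 1t = const (rightward).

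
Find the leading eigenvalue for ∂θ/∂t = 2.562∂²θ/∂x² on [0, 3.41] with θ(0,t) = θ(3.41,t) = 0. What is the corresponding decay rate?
Eigenvalues: λₙ = 2.562n²π²/3.41².
First three modes:
  n=1: λ₁ = 2.562π²/3.41² ≈ 2.175
  n=2: λ₂ = 10.248π²/3.41² ≈ 8.698 (4× faster decay)
  n=3: λ₃ = 23.058π²/3.41² ≈ 19.571 (9× faster decay)
As t → ∞, higher modes decay exponentially faster. The n=1 mode dominates: θ ~ c₁ sin(πx/3.41) e^{-λ₁t}.
Decay rate: λ₁ = 2.562π²/3.41² ≈ 2.175.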